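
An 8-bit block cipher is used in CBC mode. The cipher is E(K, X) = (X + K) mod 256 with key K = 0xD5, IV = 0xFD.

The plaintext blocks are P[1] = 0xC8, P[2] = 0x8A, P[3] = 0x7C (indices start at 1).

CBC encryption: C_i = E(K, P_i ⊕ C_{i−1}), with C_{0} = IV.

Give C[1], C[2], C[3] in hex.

C[1] = 0x0A, C[2] = 0x55, C[3] = 0xFE

C[1]: P[1] ⊕ 0xFD = 0x35; E(K, 0x35) = 0x0A.
C[2]: P[2] ⊕ 0x0A = 0x80; E(K, 0x80) = 0x55.
C[3]: P[3] ⊕ 0x55 = 0x29; E(K, 0x29) = 0xFE.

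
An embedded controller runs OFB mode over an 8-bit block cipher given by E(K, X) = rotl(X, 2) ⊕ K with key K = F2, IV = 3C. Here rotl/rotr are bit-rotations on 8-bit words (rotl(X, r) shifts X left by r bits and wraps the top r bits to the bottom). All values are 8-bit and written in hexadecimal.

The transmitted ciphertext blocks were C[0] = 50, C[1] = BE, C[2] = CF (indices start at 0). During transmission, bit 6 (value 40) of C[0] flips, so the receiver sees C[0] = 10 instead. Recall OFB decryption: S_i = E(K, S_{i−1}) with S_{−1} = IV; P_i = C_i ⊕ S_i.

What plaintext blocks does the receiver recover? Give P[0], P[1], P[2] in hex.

P[0] = 12, P[1] = 44, P[2] = D6

Only C[0] changed, to 10. In OFB, a change in C_i flips the same bit in P_i only; the keystream is unaffected. Decrypting the received ciphertext:
P[0]: S = E(K, 3C) = 02; 10 ⊕ 02 = 12.
P[1]: S = E(K, 02) = FA; BE ⊕ FA = 44.
P[2]: S = E(K, FA) = 19; CF ⊕ 19 = D6.
Blocks that differ from the original plaintext: P[0].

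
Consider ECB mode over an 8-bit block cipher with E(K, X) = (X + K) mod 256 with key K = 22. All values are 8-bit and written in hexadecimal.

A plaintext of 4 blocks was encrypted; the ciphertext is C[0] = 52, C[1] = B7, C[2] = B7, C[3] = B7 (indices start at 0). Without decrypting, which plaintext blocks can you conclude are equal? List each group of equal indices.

ECB encrypts each block independently with the same key, so equal ciphertext blocks imply equal plaintext blocks.
C[1] = C[2] = C[3] = B7, so P[1] = P[2] = P[3].

P[1] = P[2] = P[3]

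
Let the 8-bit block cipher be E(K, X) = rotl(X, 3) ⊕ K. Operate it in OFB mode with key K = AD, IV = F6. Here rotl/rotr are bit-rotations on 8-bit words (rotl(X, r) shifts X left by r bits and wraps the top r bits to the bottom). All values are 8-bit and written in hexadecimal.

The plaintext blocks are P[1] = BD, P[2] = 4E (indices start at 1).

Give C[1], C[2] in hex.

C[1] = A7, C[2] = 33

OFB encryption: S_i = E(K, S_{i−1}) with S_{0} = IV; C_i = P_i ⊕ S_i.
C[1]: S = E(K, F6) = 1A; BD ⊕ 1A = A7.
C[2]: S = E(K, 1A) = 7D; 4E ⊕ 7D = 33.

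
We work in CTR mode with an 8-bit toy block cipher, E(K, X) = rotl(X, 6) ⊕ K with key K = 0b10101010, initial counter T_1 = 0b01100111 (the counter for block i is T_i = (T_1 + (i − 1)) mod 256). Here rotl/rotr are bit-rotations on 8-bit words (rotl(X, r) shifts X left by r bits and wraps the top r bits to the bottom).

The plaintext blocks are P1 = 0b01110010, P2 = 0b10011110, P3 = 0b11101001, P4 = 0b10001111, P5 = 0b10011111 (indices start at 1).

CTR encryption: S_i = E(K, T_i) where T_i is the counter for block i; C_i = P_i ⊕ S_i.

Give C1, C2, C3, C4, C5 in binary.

C1: T = 0b01100111, S = E(K, T) = 0b01110011; 0b01110010 ⊕ 0b01110011 = 0b00000001.
C2: T = 0b01101000, S = E(K, T) = 0b10110000; 0b10011110 ⊕ 0b10110000 = 0b00101110.
C3: T = 0b01101001, S = E(K, T) = 0b11110000; 0b11101001 ⊕ 0b11110000 = 0b00011001.
C4: T = 0b01101010, S = E(K, T) = 0b00110000; 0b10001111 ⊕ 0b00110000 = 0b10111111.
C5: T = 0b01101011, S = E(K, T) = 0b01110000; 0b10011111 ⊕ 0b01110000 = 0b11101111.

C1 = 0b00000001, C2 = 0b00101110, C3 = 0b00011001, C4 = 0b10111111, C5 = 0b11101111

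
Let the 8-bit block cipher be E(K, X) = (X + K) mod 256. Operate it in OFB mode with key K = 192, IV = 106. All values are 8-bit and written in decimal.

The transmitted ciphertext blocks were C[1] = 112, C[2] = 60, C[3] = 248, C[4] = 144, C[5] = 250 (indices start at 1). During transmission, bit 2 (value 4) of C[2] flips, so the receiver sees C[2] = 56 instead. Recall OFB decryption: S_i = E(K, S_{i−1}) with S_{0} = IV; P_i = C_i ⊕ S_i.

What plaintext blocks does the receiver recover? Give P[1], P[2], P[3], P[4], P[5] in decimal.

P[1] = 90, P[2] = 210, P[3] = 82, P[4] = 250, P[5] = 208

Only C[2] changed, to 56. In OFB, a change in C_i flips the same bit in P_i only; the keystream is unaffected. Decrypting the received ciphertext:
P[1]: S = E(K, 106) = 42; 112 ⊕ 42 = 90.
P[2]: S = E(K, 42) = 234; 56 ⊕ 234 = 210.
P[3]: S = E(K, 234) = 170; 248 ⊕ 170 = 82.
P[4]: S = E(K, 170) = 106; 144 ⊕ 106 = 250.
P[5]: S = E(K, 106) = 42; 250 ⊕ 42 = 208.
Blocks that differ from the original plaintext: P[2].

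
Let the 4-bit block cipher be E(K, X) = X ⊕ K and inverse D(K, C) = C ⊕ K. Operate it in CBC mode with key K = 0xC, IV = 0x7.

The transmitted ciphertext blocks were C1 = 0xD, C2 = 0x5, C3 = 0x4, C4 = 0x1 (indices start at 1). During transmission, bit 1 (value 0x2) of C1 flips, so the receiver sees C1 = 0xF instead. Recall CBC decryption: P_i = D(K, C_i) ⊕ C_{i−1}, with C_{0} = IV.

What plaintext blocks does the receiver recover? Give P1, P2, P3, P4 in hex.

Only C1 changed, to 0xF. In CBC, a change in C_i garbles P_i and flips the same bit in P_{i+1}. Decrypting the received ciphertext:
P1: D(K, 0xF) = 0x3; 0x3 ⊕ 0x7 = 0x4.
P2: D(K, 0x5) = 0x9; 0x9 ⊕ 0xF = 0x6.
P3: D(K, 0x4) = 0x8; 0x8 ⊕ 0x5 = 0xD.
P4: D(K, 0x1) = 0xD; 0xD ⊕ 0x4 = 0x9.
Blocks that differ from the original plaintext: P1, P2.

P1 = 0x4, P2 = 0x6, P3 = 0xD, P4 = 0x9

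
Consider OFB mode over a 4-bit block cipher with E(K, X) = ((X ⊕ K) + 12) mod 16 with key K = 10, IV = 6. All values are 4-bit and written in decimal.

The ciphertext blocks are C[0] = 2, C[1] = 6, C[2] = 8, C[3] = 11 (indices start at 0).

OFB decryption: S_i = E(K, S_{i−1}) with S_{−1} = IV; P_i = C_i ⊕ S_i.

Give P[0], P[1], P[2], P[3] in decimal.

P[0]: S = E(K, 6) = 8; 2 ⊕ 8 = 10.
P[1]: S = E(K, 8) = 14; 6 ⊕ 14 = 8.
P[2]: S = E(K, 14) = 0; 8 ⊕ 0 = 8.
P[3]: S = E(K, 0) = 6; 11 ⊕ 6 = 13.

P[0] = 10, P[1] = 8, P[2] = 8, P[3] = 13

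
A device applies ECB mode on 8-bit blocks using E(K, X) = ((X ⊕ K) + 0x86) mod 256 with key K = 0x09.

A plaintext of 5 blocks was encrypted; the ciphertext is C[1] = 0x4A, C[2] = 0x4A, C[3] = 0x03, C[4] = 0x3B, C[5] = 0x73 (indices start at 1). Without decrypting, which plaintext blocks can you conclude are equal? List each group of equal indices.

ECB encrypts each block independently with the same key, so equal ciphertext blocks imply equal plaintext blocks.
C[1] = C[2] = 0x4A, so P[1] = P[2].

P[1] = P[2]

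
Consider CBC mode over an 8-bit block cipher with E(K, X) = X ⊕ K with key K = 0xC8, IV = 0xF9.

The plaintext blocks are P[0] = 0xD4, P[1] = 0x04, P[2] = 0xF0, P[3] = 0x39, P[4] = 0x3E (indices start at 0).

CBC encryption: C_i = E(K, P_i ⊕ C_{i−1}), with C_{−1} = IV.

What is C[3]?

C[0]: P[0] ⊕ 0xF9 = 0x2D; E(K, 0x2D) = 0xE5.
C[1]: P[1] ⊕ 0xE5 = 0xE1; E(K, 0xE1) = 0x29.
C[2]: P[2] ⊕ 0x29 = 0xD9; E(K, 0xD9) = 0x11.
C[3]: P[3] ⊕ 0x11 = 0x28; E(K, 0x28) = 0xE0.

C[3] = 0xE0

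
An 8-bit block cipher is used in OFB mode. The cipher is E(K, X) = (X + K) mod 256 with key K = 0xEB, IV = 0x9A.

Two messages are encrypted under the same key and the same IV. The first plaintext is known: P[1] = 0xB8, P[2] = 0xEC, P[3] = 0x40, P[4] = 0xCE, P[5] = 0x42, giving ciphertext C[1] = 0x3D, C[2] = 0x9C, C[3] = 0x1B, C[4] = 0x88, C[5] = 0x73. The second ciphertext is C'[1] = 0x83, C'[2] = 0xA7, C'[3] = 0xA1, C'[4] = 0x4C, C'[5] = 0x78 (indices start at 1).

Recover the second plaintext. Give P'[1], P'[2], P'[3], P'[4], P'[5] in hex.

P'[1] = 0x06, P'[2] = 0xD7, P'[3] = 0xFA, P'[4] = 0x0A, P'[5] = 0x49

In OFB with a reused IV, both messages share the same keystream S_i, so C_i ⊕ C'_i = P_i ⊕ P'_i and thus P'_i = P_i ⊕ C_i ⊕ C'_i.
P'[1]: 0xB8 ⊕ 0x3D ⊕ 0x83 = 0x06.
P'[2]: 0xEC ⊕ 0x9C ⊕ 0xA7 = 0xD7.
P'[3]: 0x40 ⊕ 0x1B ⊕ 0xA1 = 0xFA.
P'[4]: 0xCE ⊕ 0x88 ⊕ 0x4C = 0x0A.
P'[5]: 0x42 ⊕ 0x73 ⊕ 0x78 = 0x49.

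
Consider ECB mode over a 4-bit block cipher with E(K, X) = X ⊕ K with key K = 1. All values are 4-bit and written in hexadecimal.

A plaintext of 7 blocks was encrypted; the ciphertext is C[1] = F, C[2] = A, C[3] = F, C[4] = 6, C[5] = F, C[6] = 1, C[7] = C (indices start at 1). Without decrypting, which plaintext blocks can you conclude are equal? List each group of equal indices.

ECB encrypts each block independently with the same key, so equal ciphertext blocks imply equal plaintext blocks.
C[1] = C[3] = C[5] = F, so P[1] = P[3] = P[5].

P[1] = P[3] = P[5]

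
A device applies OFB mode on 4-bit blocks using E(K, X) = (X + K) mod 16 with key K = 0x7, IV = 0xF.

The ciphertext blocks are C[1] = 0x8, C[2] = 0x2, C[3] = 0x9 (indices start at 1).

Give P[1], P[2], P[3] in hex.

P[1] = 0xE, P[2] = 0xF, P[3] = 0xD

OFB decryption: S_i = E(K, S_{i−1}) with S_{0} = IV; P_i = C_i ⊕ S_i.
P[1]: S = E(K, 0xF) = 0x6; 0x8 ⊕ 0x6 = 0xE.
P[2]: S = E(K, 0x6) = 0xD; 0x2 ⊕ 0xD = 0xF.
P[3]: S = E(K, 0xD) = 0x4; 0x9 ⊕ 0x4 = 0xD.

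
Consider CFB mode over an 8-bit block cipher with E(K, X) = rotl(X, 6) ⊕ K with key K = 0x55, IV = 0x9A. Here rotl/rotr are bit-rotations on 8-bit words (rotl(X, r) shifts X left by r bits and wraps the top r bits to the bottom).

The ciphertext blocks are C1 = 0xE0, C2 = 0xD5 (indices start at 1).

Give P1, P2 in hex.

P1 = 0x13, P2 = 0xB8

CFB decryption: P_i = C_i ⊕ E(K, C_{i−1}), with C_{0} = IV.
P1: E(K, 0x9A) = 0xF3; 0xE0 ⊕ 0xF3 = 0x13.
P2: E(K, 0xE0) = 0x6D; 0xD5 ⊕ 0x6D = 0xB8.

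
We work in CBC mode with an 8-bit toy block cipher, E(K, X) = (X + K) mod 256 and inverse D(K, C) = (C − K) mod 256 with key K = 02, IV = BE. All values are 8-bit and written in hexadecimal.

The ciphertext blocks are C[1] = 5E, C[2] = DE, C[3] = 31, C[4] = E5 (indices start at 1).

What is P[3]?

P[3] = F1

CBC decryption: P_i = D(K, C_i) ⊕ C_{i−1}, with C_{0} = IV.
P[3]: D(K, 31) = 2F; 2F ⊕ DE = F1.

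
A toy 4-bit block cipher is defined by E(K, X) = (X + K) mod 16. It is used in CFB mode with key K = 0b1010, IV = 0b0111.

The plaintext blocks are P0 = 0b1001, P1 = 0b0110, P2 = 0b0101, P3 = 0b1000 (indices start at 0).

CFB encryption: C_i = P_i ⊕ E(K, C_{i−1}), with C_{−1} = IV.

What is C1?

C0: E(K, 0b0111) = 0b0001; 0b1001 ⊕ 0b0001 = 0b1000.
C1: E(K, 0b1000) = 0b0010; 0b0110 ⊕ 0b0010 = 0b0100.

C1 = 0b0100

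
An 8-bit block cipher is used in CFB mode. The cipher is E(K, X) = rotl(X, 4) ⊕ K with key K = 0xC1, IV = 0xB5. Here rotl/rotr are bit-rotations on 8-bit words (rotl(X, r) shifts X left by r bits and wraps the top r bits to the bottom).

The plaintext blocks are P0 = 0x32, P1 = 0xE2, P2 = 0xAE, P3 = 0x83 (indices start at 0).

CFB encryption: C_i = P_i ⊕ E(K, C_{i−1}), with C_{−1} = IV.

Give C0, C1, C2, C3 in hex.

C0 = 0xA8, C1 = 0xA9, C2 = 0xF5, C3 = 0x1D

C0: E(K, 0xB5) = 0x9A; 0x32 ⊕ 0x9A = 0xA8.
C1: E(K, 0xA8) = 0x4B; 0xE2 ⊕ 0x4B = 0xA9.
C2: E(K, 0xA9) = 0x5B; 0xAE ⊕ 0x5B = 0xF5.
C3: E(K, 0xF5) = 0x9E; 0x83 ⊕ 0x9E = 0x1D.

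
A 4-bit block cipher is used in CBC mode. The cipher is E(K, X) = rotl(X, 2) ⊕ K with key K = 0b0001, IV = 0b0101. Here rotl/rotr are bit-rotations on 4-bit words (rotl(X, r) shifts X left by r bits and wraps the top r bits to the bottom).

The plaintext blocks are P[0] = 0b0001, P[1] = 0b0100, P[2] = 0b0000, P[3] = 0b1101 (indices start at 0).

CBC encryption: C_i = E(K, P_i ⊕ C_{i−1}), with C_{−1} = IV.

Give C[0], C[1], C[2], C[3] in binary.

C[0] = 0b0000, C[1] = 0b0000, C[2] = 0b0001, C[3] = 0b0010

C[0]: P[0] ⊕ 0b0101 = 0b0100; E(K, 0b0100) = 0b0000.
C[1]: P[1] ⊕ 0b0000 = 0b0100; E(K, 0b0100) = 0b0000.
C[2]: P[2] ⊕ 0b0000 = 0b0000; E(K, 0b0000) = 0b0001.
C[3]: P[3] ⊕ 0b0001 = 0b1100; E(K, 0b1100) = 0b0010.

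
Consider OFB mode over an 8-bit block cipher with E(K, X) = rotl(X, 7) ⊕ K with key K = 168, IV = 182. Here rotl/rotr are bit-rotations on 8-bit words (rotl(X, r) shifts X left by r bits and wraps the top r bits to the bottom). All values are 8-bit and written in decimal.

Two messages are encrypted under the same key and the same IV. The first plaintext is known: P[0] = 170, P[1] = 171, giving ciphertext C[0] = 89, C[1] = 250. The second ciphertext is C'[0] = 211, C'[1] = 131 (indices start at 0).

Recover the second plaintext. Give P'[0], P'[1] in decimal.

In OFB with a reused IV, both messages share the same keystream S_i, so C_i ⊕ C'_i = P_i ⊕ P'_i and thus P'_i = P_i ⊕ C_i ⊕ C'_i.
P'[0]: 170 ⊕ 89 ⊕ 211 = 32.
P'[1]: 171 ⊕ 250 ⊕ 131 = 210.

P'[0] = 32, P'[1] = 210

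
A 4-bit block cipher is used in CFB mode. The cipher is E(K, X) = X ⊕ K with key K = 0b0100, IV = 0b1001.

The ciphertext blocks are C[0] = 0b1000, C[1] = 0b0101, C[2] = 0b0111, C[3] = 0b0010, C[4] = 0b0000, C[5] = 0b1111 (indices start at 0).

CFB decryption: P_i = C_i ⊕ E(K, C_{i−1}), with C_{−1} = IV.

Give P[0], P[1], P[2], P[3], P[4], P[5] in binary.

P[0]: E(K, 0b1001) = 0b1101; 0b1000 ⊕ 0b1101 = 0b0101.
P[1]: E(K, 0b1000) = 0b1100; 0b0101 ⊕ 0b1100 = 0b1001.
P[2]: E(K, 0b0101) = 0b0001; 0b0111 ⊕ 0b0001 = 0b0110.
P[3]: E(K, 0b0111) = 0b0011; 0b0010 ⊕ 0b0011 = 0b0001.
P[4]: E(K, 0b0010) = 0b0110; 0b0000 ⊕ 0b0110 = 0b0110.
P[5]: E(K, 0b0000) = 0b0100; 0b1111 ⊕ 0b0100 = 0b1011.

P[0] = 0b0101, P[1] = 0b1001, P[2] = 0b0110, P[3] = 0b0001, P[4] = 0b0110, P[5] = 0b1011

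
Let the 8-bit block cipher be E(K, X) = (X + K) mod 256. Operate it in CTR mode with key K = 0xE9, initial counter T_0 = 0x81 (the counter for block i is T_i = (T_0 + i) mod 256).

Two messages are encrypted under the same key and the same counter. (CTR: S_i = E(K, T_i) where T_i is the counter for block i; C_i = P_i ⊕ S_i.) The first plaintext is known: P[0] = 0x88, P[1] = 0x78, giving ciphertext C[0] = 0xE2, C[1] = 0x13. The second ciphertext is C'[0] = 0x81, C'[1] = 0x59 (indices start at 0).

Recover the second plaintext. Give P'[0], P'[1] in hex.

P'[0] = 0xEB, P'[1] = 0x32

In CTR with a reused counter, both messages share the same keystream S_i, so C_i ⊕ C'_i = P_i ⊕ P'_i and thus P'_i = P_i ⊕ C_i ⊕ C'_i.
P'[0]: 0x88 ⊕ 0xE2 ⊕ 0x81 = 0xEB.
P'[1]: 0x78 ⊕ 0x13 ⊕ 0x59 = 0x32.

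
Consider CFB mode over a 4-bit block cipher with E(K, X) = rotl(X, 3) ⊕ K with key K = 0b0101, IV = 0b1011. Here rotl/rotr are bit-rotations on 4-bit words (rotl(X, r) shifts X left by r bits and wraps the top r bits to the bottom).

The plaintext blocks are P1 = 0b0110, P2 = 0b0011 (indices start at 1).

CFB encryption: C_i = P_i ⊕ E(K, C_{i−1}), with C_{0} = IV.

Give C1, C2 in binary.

C1: E(K, 0b1011) = 0b1000; 0b0110 ⊕ 0b1000 = 0b1110.
C2: E(K, 0b1110) = 0b0010; 0b0011 ⊕ 0b0010 = 0b0001.

C1 = 0b1110, C2 = 0b0001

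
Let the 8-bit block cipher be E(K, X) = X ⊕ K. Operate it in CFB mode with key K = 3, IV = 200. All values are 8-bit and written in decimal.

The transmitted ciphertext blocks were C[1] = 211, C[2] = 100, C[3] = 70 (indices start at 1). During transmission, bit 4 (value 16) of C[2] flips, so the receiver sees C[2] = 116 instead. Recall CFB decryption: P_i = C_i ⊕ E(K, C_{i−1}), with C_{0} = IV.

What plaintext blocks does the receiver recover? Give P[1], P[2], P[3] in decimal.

Only C[2] changed, to 116. In CFB, a change in C_i flips the same bit in P_i and garbles P_{i+1}. Decrypting the received ciphertext:
P[1]: E(K, 200) = 203; 211 ⊕ 203 = 24.
P[2]: E(K, 211) = 208; 116 ⊕ 208 = 164.
P[3]: E(K, 116) = 119; 70 ⊕ 119 = 49.
Blocks that differ from the original plaintext: P[2], P[3].

P[1] = 24, P[2] = 164, P[3] = 49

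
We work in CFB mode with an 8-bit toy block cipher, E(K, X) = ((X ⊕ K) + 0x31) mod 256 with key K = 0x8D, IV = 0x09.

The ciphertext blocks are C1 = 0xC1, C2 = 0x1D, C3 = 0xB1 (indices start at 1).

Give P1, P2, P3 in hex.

CFB decryption: P_i = C_i ⊕ E(K, C_{i−1}), with C_{0} = IV.
P1: E(K, 0x09) = 0xB5; 0xC1 ⊕ 0xB5 = 0x74.
P2: E(K, 0xC1) = 0x7D; 0x1D ⊕ 0x7D = 0x60.
P3: E(K, 0x1D) = 0xC1; 0xB1 ⊕ 0xC1 = 0x70.

P1 = 0x74, P2 = 0x60, P3 = 0x70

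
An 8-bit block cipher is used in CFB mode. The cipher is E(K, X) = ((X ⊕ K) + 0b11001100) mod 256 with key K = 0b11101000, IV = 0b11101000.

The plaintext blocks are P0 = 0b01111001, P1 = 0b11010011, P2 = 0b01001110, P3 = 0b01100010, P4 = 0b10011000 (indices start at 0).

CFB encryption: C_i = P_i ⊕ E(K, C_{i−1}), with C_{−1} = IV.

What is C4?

C4 = 0b00000010

C0: E(K, 0b11101000) = 0b11001100; 0b01111001 ⊕ 0b11001100 = 0b10110101.
C1: E(K, 0b10110101) = 0b00101001; 0b11010011 ⊕ 0b00101001 = 0b11111010.
C2: E(K, 0b11111010) = 0b11011110; 0b01001110 ⊕ 0b11011110 = 0b10010000.
C3: E(K, 0b10010000) = 0b01000100; 0b01100010 ⊕ 0b01000100 = 0b00100110.
C4: E(K, 0b00100110) = 0b10011010; 0b10011000 ⊕ 0b10011010 = 0b00000010.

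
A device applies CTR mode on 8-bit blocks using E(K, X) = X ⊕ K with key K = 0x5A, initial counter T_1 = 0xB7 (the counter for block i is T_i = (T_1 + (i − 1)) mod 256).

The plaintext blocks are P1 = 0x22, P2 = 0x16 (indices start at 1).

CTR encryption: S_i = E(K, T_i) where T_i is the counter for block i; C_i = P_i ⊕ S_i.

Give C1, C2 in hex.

C1 = 0xCF, C2 = 0xF4

C1: T = 0xB7, S = E(K, T) = 0xED; 0x22 ⊕ 0xED = 0xCF.
C2: T = 0xB8, S = E(K, T) = 0xE2; 0x16 ⊕ 0xE2 = 0xF4.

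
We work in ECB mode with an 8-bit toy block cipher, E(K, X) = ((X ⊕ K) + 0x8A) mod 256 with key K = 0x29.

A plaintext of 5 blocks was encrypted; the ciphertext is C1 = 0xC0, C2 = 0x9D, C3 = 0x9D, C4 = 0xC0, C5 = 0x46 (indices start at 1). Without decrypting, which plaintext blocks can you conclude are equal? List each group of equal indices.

ECB encrypts each block independently with the same key, so equal ciphertext blocks imply equal plaintext blocks.
C1 = C4 = 0xC0, so P1 = P4.
C2 = C3 = 0x9D, so P2 = P3.

P1 = P4; P2 = P3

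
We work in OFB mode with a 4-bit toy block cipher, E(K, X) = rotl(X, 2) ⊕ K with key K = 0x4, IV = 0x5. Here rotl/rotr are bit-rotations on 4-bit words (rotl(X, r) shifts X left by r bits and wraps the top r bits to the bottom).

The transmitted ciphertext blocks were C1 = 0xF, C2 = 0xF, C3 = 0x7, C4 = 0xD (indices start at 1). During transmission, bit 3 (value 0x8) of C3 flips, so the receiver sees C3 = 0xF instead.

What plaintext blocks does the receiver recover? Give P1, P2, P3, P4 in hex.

OFB decryption: S_i = E(K, S_{i−1}) with S_{0} = IV; P_i = C_i ⊕ S_i.
Only C3 changed, to 0xF. In OFB, a change in C_i flips the same bit in P_i only; the keystream is unaffected. Decrypting the received ciphertext:
P1: S = E(K, 0x5) = 0x1; 0xF ⊕ 0x1 = 0xE.
P2: S = E(K, 0x1) = 0x0; 0xF ⊕ 0x0 = 0xF.
P3: S = E(K, 0x0) = 0x4; 0xF ⊕ 0x4 = 0xB.
P4: S = E(K, 0x4) = 0x5; 0xD ⊕ 0x5 = 0x8.
Blocks that differ from the original plaintext: P3.

P1 = 0xE, P2 = 0xF, P3 = 0xB, P4 = 0x8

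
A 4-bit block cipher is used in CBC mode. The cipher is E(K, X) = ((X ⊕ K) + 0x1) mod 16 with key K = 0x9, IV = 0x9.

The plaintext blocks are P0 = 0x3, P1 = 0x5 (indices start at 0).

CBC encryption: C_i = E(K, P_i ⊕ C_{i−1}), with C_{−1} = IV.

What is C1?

C0: P0 ⊕ 0x9 = 0xA; E(K, 0xA) = 0x4.
C1: P1 ⊕ 0x4 = 0x1; E(K, 0x1) = 0x9.

C1 = 0x9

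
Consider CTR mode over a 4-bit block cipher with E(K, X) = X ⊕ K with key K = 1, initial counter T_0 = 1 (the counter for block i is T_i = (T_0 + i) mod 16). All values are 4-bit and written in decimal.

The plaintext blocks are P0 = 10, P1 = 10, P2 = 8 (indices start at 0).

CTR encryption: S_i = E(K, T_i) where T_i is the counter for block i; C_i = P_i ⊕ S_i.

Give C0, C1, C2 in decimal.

C0: T = 1, S = E(K, T) = 0; 10 ⊕ 0 = 10.
C1: T = 2, S = E(K, T) = 3; 10 ⊕ 3 = 9.
C2: T = 3, S = E(K, T) = 2; 8 ⊕ 2 = 10.

C0 = 10, C1 = 9, C2 = 10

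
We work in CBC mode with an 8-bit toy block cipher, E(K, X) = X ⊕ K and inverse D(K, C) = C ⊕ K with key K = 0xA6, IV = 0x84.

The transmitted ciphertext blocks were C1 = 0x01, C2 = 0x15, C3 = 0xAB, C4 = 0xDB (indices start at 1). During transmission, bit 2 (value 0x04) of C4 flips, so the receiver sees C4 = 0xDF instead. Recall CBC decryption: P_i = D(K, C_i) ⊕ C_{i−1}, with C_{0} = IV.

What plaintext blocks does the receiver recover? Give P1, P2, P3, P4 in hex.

P1 = 0x23, P2 = 0xB2, P3 = 0x18, P4 = 0xD2

Only C4 changed, to 0xDF. In CBC, a change in C_i garbles P_i and flips the same bit in P_{i+1}. Decrypting the received ciphertext:
P1: D(K, 0x01) = 0xA7; 0xA7 ⊕ 0x84 = 0x23.
P2: D(K, 0x15) = 0xB3; 0xB3 ⊕ 0x01 = 0xB2.
P3: D(K, 0xAB) = 0x0D; 0x0D ⊕ 0x15 = 0x18.
P4: D(K, 0xDF) = 0x79; 0x79 ⊕ 0xAB = 0xD2.
Blocks that differ from the original plaintext: P4.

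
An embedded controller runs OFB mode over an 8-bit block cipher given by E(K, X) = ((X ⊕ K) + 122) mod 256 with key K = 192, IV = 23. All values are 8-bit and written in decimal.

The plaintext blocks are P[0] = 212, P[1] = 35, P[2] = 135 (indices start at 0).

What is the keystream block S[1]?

11

OFB encryption: S_i = E(K, S_{i−1}) with S_{−1} = IV; C_i = P_i ⊕ S_i.
C[0]: S = E(K, 23) = 81; 212 ⊕ 81 = 133.
C[1]: S = E(K, 81) = 11; 35 ⊕ 11 = 40.
So S[1] = 11.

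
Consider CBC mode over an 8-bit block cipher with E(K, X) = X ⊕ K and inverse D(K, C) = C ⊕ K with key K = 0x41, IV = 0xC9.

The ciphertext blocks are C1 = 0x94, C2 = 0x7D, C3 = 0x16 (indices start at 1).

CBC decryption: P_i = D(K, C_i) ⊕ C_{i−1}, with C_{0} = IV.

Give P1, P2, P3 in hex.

P1: D(K, 0x94) = 0xD5; 0xD5 ⊕ 0xC9 = 0x1C.
P2: D(K, 0x7D) = 0x3C; 0x3C ⊕ 0x94 = 0xA8.
P3: D(K, 0x16) = 0x57; 0x57 ⊕ 0x7D = 0x2A.

P1 = 0x1C, P2 = 0xA8, P3 = 0x2A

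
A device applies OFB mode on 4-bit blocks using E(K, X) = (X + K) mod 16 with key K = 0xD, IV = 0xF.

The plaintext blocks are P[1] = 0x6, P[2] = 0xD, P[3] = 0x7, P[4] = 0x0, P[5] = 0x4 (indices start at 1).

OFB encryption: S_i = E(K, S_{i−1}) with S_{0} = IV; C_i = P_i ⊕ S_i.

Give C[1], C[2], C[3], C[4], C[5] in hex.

C[1] = 0xA, C[2] = 0x4, C[3] = 0x1, C[4] = 0x3, C[5] = 0x4

C[1]: S = E(K, 0xF) = 0xC; 0x6 ⊕ 0xC = 0xA.
C[2]: S = E(K, 0xC) = 0x9; 0xD ⊕ 0x9 = 0x4.
C[3]: S = E(K, 0x9) = 0x6; 0x7 ⊕ 0x6 = 0x1.
C[4]: S = E(K, 0x6) = 0x3; 0x0 ⊕ 0x3 = 0x3.
C[5]: S = E(K, 0x3) = 0x0; 0x4 ⊕ 0x0 = 0x4.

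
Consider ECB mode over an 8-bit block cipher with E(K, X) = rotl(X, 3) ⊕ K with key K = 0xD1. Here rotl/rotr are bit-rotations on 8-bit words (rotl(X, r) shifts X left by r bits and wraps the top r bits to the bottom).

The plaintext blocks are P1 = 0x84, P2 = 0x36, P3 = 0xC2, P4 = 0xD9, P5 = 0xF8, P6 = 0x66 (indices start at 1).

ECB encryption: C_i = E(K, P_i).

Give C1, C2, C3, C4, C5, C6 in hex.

C1: E(K, 0x84) = 0xF5.
C2: E(K, 0x36) = 0x60.
C3: E(K, 0xC2) = 0xC7.
C4: E(K, 0xD9) = 0x1F.
C5: E(K, 0xF8) = 0x16.
C6: E(K, 0x66) = 0xE2.

C1 = 0xF5, C2 = 0x60, C3 = 0xC7, C4 = 0x1F, C5 = 0x16, C6 = 0xE2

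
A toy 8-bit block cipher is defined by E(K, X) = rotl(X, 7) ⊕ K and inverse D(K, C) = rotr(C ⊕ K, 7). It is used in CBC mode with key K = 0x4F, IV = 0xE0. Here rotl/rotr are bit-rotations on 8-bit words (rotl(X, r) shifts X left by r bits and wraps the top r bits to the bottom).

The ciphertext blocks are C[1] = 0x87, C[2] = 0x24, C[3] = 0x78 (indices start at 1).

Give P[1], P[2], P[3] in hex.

CBC decryption: P_i = D(K, C_i) ⊕ C_{i−1}, with C_{0} = IV.
P[1]: D(K, 0x87) = 0x91; 0x91 ⊕ 0xE0 = 0x71.
P[2]: D(K, 0x24) = 0xD6; 0xD6 ⊕ 0x87 = 0x51.
P[3]: D(K, 0x78) = 0x6E; 0x6E ⊕ 0x24 = 0x4A.

P[1] = 0x71, P[2] = 0x51, P[3] = 0x4A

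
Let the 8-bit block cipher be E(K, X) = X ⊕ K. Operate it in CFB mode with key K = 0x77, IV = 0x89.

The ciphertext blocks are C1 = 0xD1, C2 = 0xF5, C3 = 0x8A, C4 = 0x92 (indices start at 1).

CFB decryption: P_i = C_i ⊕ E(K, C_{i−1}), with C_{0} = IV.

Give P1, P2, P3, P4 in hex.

P1: E(K, 0x89) = 0xFE; 0xD1 ⊕ 0xFE = 0x2F.
P2: E(K, 0xD1) = 0xA6; 0xF5 ⊕ 0xA6 = 0x53.
P3: E(K, 0xF5) = 0x82; 0x8A ⊕ 0x82 = 0x08.
P4: E(K, 0x8A) = 0xFD; 0x92 ⊕ 0xFD = 0x6F.

P1 = 0x2F, P2 = 0x53, P3 = 0x08, P4 = 0x6F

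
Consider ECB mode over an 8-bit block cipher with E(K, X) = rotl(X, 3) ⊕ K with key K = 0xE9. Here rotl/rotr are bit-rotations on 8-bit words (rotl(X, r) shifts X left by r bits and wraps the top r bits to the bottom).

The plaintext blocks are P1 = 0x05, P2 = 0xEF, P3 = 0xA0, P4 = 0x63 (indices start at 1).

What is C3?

ECB encryption: C_i = E(K, P_i).
C3: E(K, 0xA0) = 0xEC.

C3 = 0xEC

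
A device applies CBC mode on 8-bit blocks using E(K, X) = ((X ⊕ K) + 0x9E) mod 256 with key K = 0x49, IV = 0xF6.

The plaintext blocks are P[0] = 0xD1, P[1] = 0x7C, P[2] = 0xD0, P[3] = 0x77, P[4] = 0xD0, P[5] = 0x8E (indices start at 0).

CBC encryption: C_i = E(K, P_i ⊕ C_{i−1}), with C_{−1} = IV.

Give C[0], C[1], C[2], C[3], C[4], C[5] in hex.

C[0]: P[0] ⊕ 0xF6 = 0x27; E(K, 0x27) = 0x0C.
C[1]: P[1] ⊕ 0x0C = 0x70; E(K, 0x70) = 0xD7.
C[2]: P[2] ⊕ 0xD7 = 0x07; E(K, 0x07) = 0xEC.
C[3]: P[3] ⊕ 0xEC = 0x9B; E(K, 0x9B) = 0x70.
C[4]: P[4] ⊕ 0x70 = 0xA0; E(K, 0xA0) = 0x87.
C[5]: P[5] ⊕ 0x87 = 0x09; E(K, 0x09) = 0xDE.

C[0] = 0x0C, C[1] = 0xD7, C[2] = 0xEC, C[3] = 0x70, C[4] = 0x87, C[5] = 0xDE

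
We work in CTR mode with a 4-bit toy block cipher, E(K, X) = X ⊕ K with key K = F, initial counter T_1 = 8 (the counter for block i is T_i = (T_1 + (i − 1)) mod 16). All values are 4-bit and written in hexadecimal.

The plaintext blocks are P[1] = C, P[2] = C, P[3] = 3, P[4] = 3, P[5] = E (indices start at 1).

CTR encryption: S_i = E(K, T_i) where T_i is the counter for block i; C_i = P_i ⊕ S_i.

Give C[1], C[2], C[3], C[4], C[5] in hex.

C[1] = B, C[2] = A, C[3] = 6, C[4] = 7, C[5] = D

C[1]: T = 8, S = E(K, T) = 7; C ⊕ 7 = B.
C[2]: T = 9, S = E(K, T) = 6; C ⊕ 6 = A.
C[3]: T = A, S = E(K, T) = 5; 3 ⊕ 5 = 6.
C[4]: T = B, S = E(K, T) = 4; 3 ⊕ 4 = 7.
C[5]: T = C, S = E(K, T) = 3; E ⊕ 3 = D.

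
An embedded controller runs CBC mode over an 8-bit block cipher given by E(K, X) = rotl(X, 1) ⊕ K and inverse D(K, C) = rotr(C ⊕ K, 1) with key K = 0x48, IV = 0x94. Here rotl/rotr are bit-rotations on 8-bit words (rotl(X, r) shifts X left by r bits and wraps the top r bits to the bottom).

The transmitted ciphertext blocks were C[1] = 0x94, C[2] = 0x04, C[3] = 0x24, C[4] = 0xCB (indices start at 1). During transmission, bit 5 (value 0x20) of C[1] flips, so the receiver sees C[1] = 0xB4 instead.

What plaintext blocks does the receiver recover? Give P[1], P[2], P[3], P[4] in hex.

P[1] = 0xEA, P[2] = 0x92, P[3] = 0x32, P[4] = 0xE5

CBC decryption: P_i = D(K, C_i) ⊕ C_{i−1}, with C_{0} = IV.
Only C[1] changed, to 0xB4. In CBC, a change in C_i garbles P_i and flips the same bit in P_{i+1}. Decrypting the received ciphertext:
P[1]: D(K, 0xB4) = 0x7E; 0x7E ⊕ 0x94 = 0xEA.
P[2]: D(K, 0x04) = 0x26; 0x26 ⊕ 0xB4 = 0x92.
P[3]: D(K, 0x24) = 0x36; 0x36 ⊕ 0x04 = 0x32.
P[4]: D(K, 0xCB) = 0xC1; 0xC1 ⊕ 0x24 = 0xE5.
Blocks that differ from the original plaintext: P[1], P[2].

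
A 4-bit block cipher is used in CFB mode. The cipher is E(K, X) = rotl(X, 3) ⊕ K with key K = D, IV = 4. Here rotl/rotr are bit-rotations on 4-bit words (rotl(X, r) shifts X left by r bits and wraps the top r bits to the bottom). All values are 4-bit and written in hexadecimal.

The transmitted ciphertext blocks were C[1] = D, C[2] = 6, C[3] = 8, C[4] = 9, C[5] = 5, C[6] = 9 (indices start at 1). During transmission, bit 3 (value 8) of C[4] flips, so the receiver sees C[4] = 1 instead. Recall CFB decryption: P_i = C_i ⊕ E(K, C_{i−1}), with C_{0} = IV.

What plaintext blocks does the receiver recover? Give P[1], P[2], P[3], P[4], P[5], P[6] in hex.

P[1] = 2, P[2] = 5, P[3] = 6, P[4] = 8, P[5] = 0, P[6] = E

Only C[4] changed, to 1. In CFB, a change in C_i flips the same bit in P_i and garbles P_{i+1}. Decrypting the received ciphertext:
P[1]: E(K, 4) = F; D ⊕ F = 2.
P[2]: E(K, D) = 3; 6 ⊕ 3 = 5.
P[3]: E(K, 6) = E; 8 ⊕ E = 6.
P[4]: E(K, 8) = 9; 1 ⊕ 9 = 8.
P[5]: E(K, 1) = 5; 5 ⊕ 5 = 0.
P[6]: E(K, 5) = 7; 9 ⊕ 7 = E.
Blocks that differ from the original plaintext: P[4], P[5].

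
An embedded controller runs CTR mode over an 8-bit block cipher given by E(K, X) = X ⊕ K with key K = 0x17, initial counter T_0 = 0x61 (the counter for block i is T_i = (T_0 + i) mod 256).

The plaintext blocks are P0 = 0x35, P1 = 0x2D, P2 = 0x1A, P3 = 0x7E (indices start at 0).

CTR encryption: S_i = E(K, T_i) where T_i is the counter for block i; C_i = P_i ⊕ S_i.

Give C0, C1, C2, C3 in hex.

C0 = 0x43, C1 = 0x58, C2 = 0x6E, C3 = 0x0D

C0: T = 0x61, S = E(K, T) = 0x76; 0x35 ⊕ 0x76 = 0x43.
C1: T = 0x62, S = E(K, T) = 0x75; 0x2D ⊕ 0x75 = 0x58.
C2: T = 0x63, S = E(K, T) = 0x74; 0x1A ⊕ 0x74 = 0x6E.
C3: T = 0x64, S = E(K, T) = 0x73; 0x7E ⊕ 0x73 = 0x0D.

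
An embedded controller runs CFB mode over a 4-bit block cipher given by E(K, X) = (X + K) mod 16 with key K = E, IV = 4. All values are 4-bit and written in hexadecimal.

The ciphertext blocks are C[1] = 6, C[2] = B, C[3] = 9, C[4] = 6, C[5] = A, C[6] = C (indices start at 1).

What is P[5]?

CFB decryption: P_i = C_i ⊕ E(K, C_{i−1}), with C_{0} = IV.
P[5]: E(K, 6) = 4; A ⊕ 4 = E.

P[5] = E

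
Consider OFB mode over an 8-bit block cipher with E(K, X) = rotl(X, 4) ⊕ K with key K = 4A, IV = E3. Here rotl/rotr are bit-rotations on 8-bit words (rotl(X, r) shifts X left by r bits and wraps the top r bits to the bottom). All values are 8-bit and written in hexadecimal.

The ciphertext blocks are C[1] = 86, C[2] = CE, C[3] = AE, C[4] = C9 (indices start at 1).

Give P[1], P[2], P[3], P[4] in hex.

P[1] = F2, P[2] = C3, P[3] = 34, P[4] = 2A

OFB decryption: S_i = E(K, S_{i−1}) with S_{0} = IV; P_i = C_i ⊕ S_i.
P[1]: S = E(K, E3) = 74; 86 ⊕ 74 = F2.
P[2]: S = E(K, 74) = 0D; CE ⊕ 0D = C3.
P[3]: S = E(K, 0D) = 9A; AE ⊕ 9A = 34.
P[4]: S = E(K, 9A) = E3; C9 ⊕ E3 = 2A.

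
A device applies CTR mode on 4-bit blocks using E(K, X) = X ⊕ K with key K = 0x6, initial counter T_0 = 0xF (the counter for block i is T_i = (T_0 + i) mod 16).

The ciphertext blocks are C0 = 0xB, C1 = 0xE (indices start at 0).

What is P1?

P1 = 0x8

CTR decryption: S_i = E(K, T_i) where T_i is the counter for block i; P_i = C_i ⊕ S_i.
P1: T = 0x0, S = E(K, T) = 0x6; 0xE ⊕ 0x6 = 0x8.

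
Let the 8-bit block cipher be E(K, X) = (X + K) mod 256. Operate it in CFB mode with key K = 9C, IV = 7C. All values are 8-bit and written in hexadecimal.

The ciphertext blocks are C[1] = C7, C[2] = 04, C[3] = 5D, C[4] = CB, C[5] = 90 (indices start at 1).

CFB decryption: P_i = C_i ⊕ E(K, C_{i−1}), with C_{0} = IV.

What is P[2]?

P[2]: E(K, C7) = 63; 04 ⊕ 63 = 67.

P[2] = 67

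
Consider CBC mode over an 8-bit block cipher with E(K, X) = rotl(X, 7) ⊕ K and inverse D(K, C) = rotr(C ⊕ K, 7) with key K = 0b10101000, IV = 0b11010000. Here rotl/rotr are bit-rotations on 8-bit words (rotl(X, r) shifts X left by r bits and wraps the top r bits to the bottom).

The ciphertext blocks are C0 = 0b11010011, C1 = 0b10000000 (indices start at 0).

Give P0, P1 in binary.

P0 = 0b00100110, P1 = 0b10000011

CBC decryption: P_i = D(K, C_i) ⊕ C_{i−1}, with C_{−1} = IV.
P0: D(K, 0b11010011) = 0b11110110; 0b11110110 ⊕ 0b11010000 = 0b00100110.
P1: D(K, 0b10000000) = 0b01010000; 0b01010000 ⊕ 0b11010011 = 0b10000011.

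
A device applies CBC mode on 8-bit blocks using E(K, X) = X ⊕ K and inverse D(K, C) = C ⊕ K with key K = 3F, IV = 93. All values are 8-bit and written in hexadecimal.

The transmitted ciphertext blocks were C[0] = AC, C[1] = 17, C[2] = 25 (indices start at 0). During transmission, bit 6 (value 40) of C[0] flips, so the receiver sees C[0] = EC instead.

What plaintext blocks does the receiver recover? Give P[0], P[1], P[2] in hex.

P[0] = 40, P[1] = C4, P[2] = 0D

CBC decryption: P_i = D(K, C_i) ⊕ C_{i−1}, with C_{−1} = IV.
Only C[0] changed, to EC. In CBC, a change in C_i garbles P_i and flips the same bit in P_{i+1}. Decrypting the received ciphertext:
P[0]: D(K, EC) = D3; D3 ⊕ 93 = 40.
P[1]: D(K, 17) = 28; 28 ⊕ EC = C4.
P[2]: D(K, 25) = 1A; 1A ⊕ 17 = 0D.
Blocks that differ from the original plaintext: P[0], P[1].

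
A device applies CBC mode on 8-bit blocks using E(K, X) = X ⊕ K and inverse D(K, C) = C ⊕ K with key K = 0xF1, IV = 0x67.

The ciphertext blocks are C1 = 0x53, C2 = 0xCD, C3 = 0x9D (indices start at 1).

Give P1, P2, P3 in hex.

CBC decryption: P_i = D(K, C_i) ⊕ C_{i−1}, with C_{0} = IV.
P1: D(K, 0x53) = 0xA2; 0xA2 ⊕ 0x67 = 0xC5.
P2: D(K, 0xCD) = 0x3C; 0x3C ⊕ 0x53 = 0x6F.
P3: D(K, 0x9D) = 0x6C; 0x6C ⊕ 0xCD = 0xA1.

P1 = 0xC5, P2 = 0x6F, P3 = 0xA1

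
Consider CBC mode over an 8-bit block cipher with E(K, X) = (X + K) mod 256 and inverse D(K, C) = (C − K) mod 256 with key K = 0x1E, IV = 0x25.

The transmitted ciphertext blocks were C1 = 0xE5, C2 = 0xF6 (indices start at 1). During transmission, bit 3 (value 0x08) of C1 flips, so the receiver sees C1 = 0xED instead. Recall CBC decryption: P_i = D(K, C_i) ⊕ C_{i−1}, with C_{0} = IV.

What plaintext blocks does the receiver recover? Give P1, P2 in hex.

P1 = 0xEA, P2 = 0x35

Only C1 changed, to 0xED. In CBC, a change in C_i garbles P_i and flips the same bit in P_{i+1}. Decrypting the received ciphertext:
P1: D(K, 0xED) = 0xCF; 0xCF ⊕ 0x25 = 0xEA.
P2: D(K, 0xF6) = 0xD8; 0xD8 ⊕ 0xED = 0x35.
Blocks that differ from the original plaintext: P1, P2.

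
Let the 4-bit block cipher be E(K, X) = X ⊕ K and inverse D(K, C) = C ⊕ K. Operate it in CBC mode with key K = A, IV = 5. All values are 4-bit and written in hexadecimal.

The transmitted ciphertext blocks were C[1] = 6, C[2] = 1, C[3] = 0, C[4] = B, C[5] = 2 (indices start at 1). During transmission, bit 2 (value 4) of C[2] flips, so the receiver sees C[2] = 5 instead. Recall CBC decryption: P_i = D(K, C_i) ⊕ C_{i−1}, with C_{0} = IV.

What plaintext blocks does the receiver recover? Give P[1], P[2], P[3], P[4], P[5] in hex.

P[1] = 9, P[2] = 9, P[3] = F, P[4] = 1, P[5] = 3

Only C[2] changed, to 5. In CBC, a change in C_i garbles P_i and flips the same bit in P_{i+1}. Decrypting the received ciphertext:
P[1]: D(K, 6) = C; C ⊕ 5 = 9.
P[2]: D(K, 5) = F; F ⊕ 6 = 9.
P[3]: D(K, 0) = A; A ⊕ 5 = F.
P[4]: D(K, B) = 1; 1 ⊕ 0 = 1.
P[5]: D(K, 2) = 8; 8 ⊕ B = 3.
Blocks that differ from the original plaintext: P[2], P[3].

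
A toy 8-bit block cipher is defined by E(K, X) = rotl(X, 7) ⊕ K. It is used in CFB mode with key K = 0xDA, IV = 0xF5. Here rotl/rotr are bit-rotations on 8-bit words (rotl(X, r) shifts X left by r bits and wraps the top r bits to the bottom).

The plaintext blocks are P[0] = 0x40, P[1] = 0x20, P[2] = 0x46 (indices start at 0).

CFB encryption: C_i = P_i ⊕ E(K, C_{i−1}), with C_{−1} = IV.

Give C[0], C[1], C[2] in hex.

C[0] = 0x60, C[1] = 0xCA, C[2] = 0xF9

C[0]: E(K, 0xF5) = 0x20; 0x40 ⊕ 0x20 = 0x60.
C[1]: E(K, 0x60) = 0xEA; 0x20 ⊕ 0xEA = 0xCA.
C[2]: E(K, 0xCA) = 0xBF; 0x46 ⊕ 0xBF = 0xF9.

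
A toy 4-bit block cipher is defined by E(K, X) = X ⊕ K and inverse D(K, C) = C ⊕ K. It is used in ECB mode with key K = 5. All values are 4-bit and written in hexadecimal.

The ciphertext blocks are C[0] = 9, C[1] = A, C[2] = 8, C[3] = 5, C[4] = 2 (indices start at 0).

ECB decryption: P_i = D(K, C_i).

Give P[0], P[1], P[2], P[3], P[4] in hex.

P[0]: D(K, 9) = C.
P[1]: D(K, A) = F.
P[2]: D(K, 8) = D.
P[3]: D(K, 5) = 0.
P[4]: D(K, 2) = 7.

P[0] = C, P[1] = F, P[2] = D, P[3] = 0, P[4] = 7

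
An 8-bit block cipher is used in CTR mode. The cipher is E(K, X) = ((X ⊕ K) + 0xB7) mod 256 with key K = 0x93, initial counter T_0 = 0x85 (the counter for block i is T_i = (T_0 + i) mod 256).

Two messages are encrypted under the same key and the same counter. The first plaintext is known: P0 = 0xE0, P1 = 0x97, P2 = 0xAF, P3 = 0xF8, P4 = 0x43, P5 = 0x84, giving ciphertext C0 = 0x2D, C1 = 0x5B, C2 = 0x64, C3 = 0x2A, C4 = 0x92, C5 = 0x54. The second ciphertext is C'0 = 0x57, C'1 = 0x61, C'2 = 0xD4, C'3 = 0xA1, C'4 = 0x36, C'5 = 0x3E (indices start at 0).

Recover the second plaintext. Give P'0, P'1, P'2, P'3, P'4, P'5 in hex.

P'0 = 0x9A, P'1 = 0xAD, P'2 = 0x1F, P'3 = 0x73, P'4 = 0xE7, P'5 = 0xEE

In CTR with a reused counter, both messages share the same keystream S_i, so C_i ⊕ C'_i = P_i ⊕ P'_i and thus P'_i = P_i ⊕ C_i ⊕ C'_i.
P'0: 0xE0 ⊕ 0x2D ⊕ 0x57 = 0x9A.
P'1: 0x97 ⊕ 0x5B ⊕ 0x61 = 0xAD.
P'2: 0xAF ⊕ 0x64 ⊕ 0xD4 = 0x1F.
P'3: 0xF8 ⊕ 0x2A ⊕ 0xA1 = 0x73.
P'4: 0x43 ⊕ 0x92 ⊕ 0x36 = 0xE7.
P'5: 0x84 ⊕ 0x54 ⊕ 0x3E = 0xEE.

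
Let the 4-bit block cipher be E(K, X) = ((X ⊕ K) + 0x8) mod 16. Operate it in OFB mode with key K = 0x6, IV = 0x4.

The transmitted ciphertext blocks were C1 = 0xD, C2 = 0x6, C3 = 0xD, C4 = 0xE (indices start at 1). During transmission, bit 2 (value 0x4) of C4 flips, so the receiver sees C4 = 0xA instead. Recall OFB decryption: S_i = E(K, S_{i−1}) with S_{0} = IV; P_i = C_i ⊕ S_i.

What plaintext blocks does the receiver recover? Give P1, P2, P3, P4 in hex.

Only C4 changed, to 0xA. In OFB, a change in C_i flips the same bit in P_i only; the keystream is unaffected. Decrypting the received ciphertext:
P1: S = E(K, 0x4) = 0xA; 0xD ⊕ 0xA = 0x7.
P2: S = E(K, 0xA) = 0x4; 0x6 ⊕ 0x4 = 0x2.
P3: S = E(K, 0x4) = 0xA; 0xD ⊕ 0xA = 0x7.
P4: S = E(K, 0xA) = 0x4; 0xA ⊕ 0x4 = 0xE.
Blocks that differ from the original plaintext: P4.

P1 = 0x7, P2 = 0x2, P3 = 0x7, P4 = 0xE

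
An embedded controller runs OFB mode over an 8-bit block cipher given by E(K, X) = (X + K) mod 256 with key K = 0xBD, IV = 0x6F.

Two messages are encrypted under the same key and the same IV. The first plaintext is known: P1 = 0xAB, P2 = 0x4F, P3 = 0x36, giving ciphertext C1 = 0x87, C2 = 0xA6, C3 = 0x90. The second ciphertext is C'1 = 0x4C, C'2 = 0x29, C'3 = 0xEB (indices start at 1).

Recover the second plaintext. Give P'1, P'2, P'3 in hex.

P'1 = 0x60, P'2 = 0xC0, P'3 = 0x4D

In OFB with a reused IV, both messages share the same keystream S_i, so C_i ⊕ C'_i = P_i ⊕ P'_i and thus P'_i = P_i ⊕ C_i ⊕ C'_i.
P'1: 0xAB ⊕ 0x87 ⊕ 0x4C = 0x60.
P'2: 0x4F ⊕ 0xA6 ⊕ 0x29 = 0xC0.
P'3: 0x36 ⊕ 0x90 ⊕ 0xEB = 0x4D.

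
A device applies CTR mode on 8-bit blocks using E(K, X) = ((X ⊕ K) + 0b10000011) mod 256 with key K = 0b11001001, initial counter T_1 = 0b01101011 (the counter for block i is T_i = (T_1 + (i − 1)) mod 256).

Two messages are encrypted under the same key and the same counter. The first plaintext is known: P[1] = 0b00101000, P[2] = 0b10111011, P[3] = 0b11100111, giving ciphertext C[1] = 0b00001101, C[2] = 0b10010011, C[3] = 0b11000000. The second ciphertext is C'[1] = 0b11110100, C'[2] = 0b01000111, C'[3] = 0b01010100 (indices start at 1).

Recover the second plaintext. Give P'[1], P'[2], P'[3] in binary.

In CTR with a reused counter, both messages share the same keystream S_i, so C_i ⊕ C'_i = P_i ⊕ P'_i and thus P'_i = P_i ⊕ C_i ⊕ C'_i.
P'[1]: 0b00101000 ⊕ 0b00001101 ⊕ 0b11110100 = 0b11010001.
P'[2]: 0b10111011 ⊕ 0b10010011 ⊕ 0b01000111 = 0b01101111.
P'[3]: 0b11100111 ⊕ 0b11000000 ⊕ 0b01010100 = 0b01110011.

P'[1] = 0b11010001, P'[2] = 0b01101111, P'[3] = 0b01110011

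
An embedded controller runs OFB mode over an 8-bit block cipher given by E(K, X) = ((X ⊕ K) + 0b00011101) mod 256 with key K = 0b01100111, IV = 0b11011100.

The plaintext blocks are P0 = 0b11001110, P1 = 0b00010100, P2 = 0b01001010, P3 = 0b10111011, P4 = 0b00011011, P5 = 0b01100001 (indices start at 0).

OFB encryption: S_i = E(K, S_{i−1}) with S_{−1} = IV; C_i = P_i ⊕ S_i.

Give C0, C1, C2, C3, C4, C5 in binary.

C0: S = E(K, 0b11011100) = 0b11011000; 0b11001110 ⊕ 0b11011000 = 0b00010110.
C1: S = E(K, 0b11011000) = 0b11011100; 0b00010100 ⊕ 0b11011100 = 0b11001000.
C2: S = E(K, 0b11011100) = 0b11011000; 0b01001010 ⊕ 0b11011000 = 0b10010010.
C3: S = E(K, 0b11011000) = 0b11011100; 0b10111011 ⊕ 0b11011100 = 0b01100111.
C4: S = E(K, 0b11011100) = 0b11011000; 0b00011011 ⊕ 0b11011000 = 0b11000011.
C5: S = E(K, 0b11011000) = 0b11011100; 0b01100001 ⊕ 0b11011100 = 0b10111101.

C0 = 0b00010110, C1 = 0b11001000, C2 = 0b10010010, C3 = 0b01100111, C4 = 0b11000011, C5 = 0b10111101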